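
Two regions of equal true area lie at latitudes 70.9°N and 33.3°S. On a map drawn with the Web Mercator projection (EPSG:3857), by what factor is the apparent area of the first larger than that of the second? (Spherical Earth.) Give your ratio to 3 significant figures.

On Mercator, area is exaggerated by sec²φ = 1/cos²φ.
At 70.9°: sec²(70.9°) = 1/0.3272² = 9.340.
At 33.3°: sec²(33.3°) = 1/0.8358² = 1.431.
Ratio = 9.340/1.431 = cos²(33.3°)/cos²(70.9°) ≈ 6.52.

6.52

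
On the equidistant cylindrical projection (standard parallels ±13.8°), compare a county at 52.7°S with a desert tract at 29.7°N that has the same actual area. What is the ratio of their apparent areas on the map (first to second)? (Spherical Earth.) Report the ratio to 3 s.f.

1.43

With standard parallel φ₀ = 13.8°, the equirectangular projection gives x = Rλ cos φ₀, y = Rφ, so h = 1 and k = cos 13.8° / cos φ.
Areal scale at 52.7°: h·k = 1.000 × 1.603 = 1.603.
Areal scale at 29.7°: h·k = 1.000 × 1.118 = 1.118.
Ratio = 1.603/1.118 ≈ 1.43.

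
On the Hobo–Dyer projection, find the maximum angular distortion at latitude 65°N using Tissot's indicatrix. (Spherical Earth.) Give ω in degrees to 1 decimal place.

67.8°

Hobo–Dyer is a cylindrical equal-area projection with standard parallels at ±37.5°. For cylindrical equal-area with standard parallel φ₀, h = cos φ / cos φ₀ and k = cos φ₀ / cos φ, so h·k = 1.
At 65°: h = 0.5327, k = 1.877; principal scales a = 1.877, b = 0.5327.
sin(ω/2) = (a − b)/(a + b) = 1.345/2.410 = 0.5579, so ω = 2 arcsin(0.5579) ≈ 67.8°.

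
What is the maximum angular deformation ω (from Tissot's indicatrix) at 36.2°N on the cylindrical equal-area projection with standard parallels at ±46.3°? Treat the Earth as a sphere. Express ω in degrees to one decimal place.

17.7°

A cylindrical equal-area projection with standard parallel φ₀ has meridian scale h = cos φ / cos φ₀ and parallel scale k = cos φ₀ / cos φ (so areas are preserved, h·k = 1).
At 36.2°: h = 1.168, k = 0.8562; principal scales a = 1.168, b = 0.8562.
sin(ω/2) = (a − b)/(a + b) = 0.3119/2.024 = 0.1541, so ω = 2 arcsin(0.1541) ≈ 17.7°.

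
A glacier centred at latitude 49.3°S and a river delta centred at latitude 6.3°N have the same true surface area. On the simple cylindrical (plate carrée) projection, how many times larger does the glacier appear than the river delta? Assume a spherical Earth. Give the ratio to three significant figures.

For the equirectangular projection with φ₀ = 0 (plate carrée), h = 1 along meridians and k = sec φ along parallels.
Areal scale at 49.3°: h·k = 1.000 × 1.534 = 1.534.
Areal scale at 6.3°: h·k = 1.000 × 1.006 = 1.006.
Ratio = 1.534/1.006 ≈ 1.52.

1.52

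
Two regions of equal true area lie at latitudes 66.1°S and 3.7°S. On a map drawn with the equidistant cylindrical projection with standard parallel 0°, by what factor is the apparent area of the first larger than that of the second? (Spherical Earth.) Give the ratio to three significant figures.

2.46

For the equirectangular projection with φ₀ = 0 (plate carrée), h = 1 along meridians and k = sec φ along parallels.
Areal scale at 66.1°: h·k = 1.000 × 2.468 = 2.468.
Areal scale at 3.7°: h·k = 1.000 × 1.002 = 1.002.
Ratio = 2.468/1.002 ≈ 2.46.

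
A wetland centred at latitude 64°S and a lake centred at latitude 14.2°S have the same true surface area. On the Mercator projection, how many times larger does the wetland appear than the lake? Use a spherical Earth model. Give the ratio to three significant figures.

4.89

On Mercator, area is exaggerated by sec²φ = 1/cos²φ.
At 64°: sec²(64°) = 1/0.4384² = 5.204.
At 14.2°: sec²(14.2°) = 1/0.9694² = 1.064.
Ratio = 5.204/1.064 = cos²(14.2°)/cos²(64°) ≈ 4.89.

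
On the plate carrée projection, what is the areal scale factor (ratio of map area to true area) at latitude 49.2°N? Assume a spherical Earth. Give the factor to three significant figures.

Plate carrée maps x = Rλ, y = Rφ. The meridian scale is h = 1 and the parallel scale is k = 1/cos φ = sec φ.
Areal scale = h·k = 1 × sec φ; at 49.2°, h = 1.000, k = 1.530, so h·k = 1.530.

1.53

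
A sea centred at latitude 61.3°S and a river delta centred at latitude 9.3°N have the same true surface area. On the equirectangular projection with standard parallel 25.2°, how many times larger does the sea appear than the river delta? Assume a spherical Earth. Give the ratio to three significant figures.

With standard parallel φ₀ = 25.2°, the equirectangular projection gives x = Rλ cos φ₀, y = Rφ, so h = 1 and k = cos 25.2° / cos φ.
Areal scale at 61.3°: h·k = 1.000 × 1.884 = 1.884.
Areal scale at 9.3°: h·k = 1.000 × 0.9169 = 0.9169.
Ratio = 1.884/0.9169 ≈ 2.05.

2.05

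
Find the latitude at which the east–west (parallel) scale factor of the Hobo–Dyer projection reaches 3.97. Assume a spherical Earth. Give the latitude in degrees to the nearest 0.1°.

Hobo–Dyer is a cylindrical equal-area projection with standard parallels at ±37.5°. Cylindrical equal-area (φ₀ = 37.5°): h = cos φ / cos 37.5° along meridians, k = cos 37.5° / cos φ along parallels; h·k = 1.
k = cos φ₀ / cos φ = 3.97  ⇒  cos φ = cos 37.5° / 3.97 = 0.1998.
φ = arccos(0.1998) ≈ 78.5°.

78.5°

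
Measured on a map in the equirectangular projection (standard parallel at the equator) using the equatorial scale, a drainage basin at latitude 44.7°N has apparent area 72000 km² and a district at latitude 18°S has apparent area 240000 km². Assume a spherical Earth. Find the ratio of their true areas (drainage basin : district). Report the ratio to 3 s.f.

On the plate carrée, areal scale = h·k = 1 × sec φ, so true area = apparent × cos φ.
True area of drainage basin: 72000 × cos(44.7°) = 72000 × 0.7108 = 51180 km².
True area of district: 240000 × cos(18°) = 240000 × 0.9511 = 228300 km².
Ratio = 51180 / 228300 ≈ 0.224.

0.224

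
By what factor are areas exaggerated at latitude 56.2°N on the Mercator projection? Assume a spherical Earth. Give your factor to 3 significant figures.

3.23

Mercator is conformal, so the point scale is isotropic: h = k = sec φ = 1/cos φ.
Areal scale = k² = sec²φ = 1/cos²(56.2°) = 1/0.5563² = 3.231.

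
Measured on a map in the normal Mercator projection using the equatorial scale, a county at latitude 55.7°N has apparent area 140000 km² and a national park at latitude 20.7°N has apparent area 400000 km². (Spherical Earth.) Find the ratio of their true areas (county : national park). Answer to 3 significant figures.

Since Mercator area scale is 1/cos²φ, the true area equals the apparent area multiplied by cos²φ.
True area of county: 140000 × cos²(55.7°) = 140000 × 0.3176 = 44460 km².
True area of national park: 400000 × cos²(20.7°) = 400000 × 0.8751 = 350000 km².
Ratio = 44460 / 350000 ≈ 0.127.

0.127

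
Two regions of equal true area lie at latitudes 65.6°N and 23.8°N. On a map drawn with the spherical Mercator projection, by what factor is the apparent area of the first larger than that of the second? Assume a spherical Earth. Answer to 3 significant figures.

4.91

Mercator is conformal with k = sec φ, so areal scale = k² = sec²φ.
At 65.6°: sec²(65.6°) = 1/0.4131² = 5.860.
At 23.8°: sec²(23.8°) = 1/0.9150² = 1.195.
Ratio = 5.860/1.195 = cos²(23.8°)/cos²(65.6°) ≈ 4.91.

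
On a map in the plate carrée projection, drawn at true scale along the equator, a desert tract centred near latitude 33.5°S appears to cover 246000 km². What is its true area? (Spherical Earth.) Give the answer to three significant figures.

Plate carrée maps x = Rλ, y = Rφ. The meridian scale is h = 1 and the parallel scale is k = 1/cos φ = sec φ.
Areal scale = h·k = 1 × sec φ; at 33.5°, h = 1.000, k = 1.199, so h·k = 1.199.
True area = apparent / (areal scale) = 246000 / 1.199 ≈ 205000 km².

205000 km²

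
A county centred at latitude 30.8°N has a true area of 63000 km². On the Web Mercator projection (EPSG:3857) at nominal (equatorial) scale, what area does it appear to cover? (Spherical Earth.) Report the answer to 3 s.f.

85400 km²

The Mercator projection is conformal; its linear scale factor is the same in every direction and equals sec φ = 1/cos φ.
Areal scale = k² = sec²φ = 1/cos²(30.8°) = 1/0.8590² = 1.355.
Apparent area = 63000 × 1.355 ≈ 85400 km².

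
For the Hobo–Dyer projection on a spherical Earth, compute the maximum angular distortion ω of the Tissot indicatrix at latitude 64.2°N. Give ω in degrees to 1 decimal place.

65.0°

Hobo–Dyer is a cylindrical equal-area projection with standard parallels at ±37.5°. For cylindrical equal-area with standard parallel φ₀, h = cos φ / cos φ₀ and k = cos φ₀ / cos φ, so h·k = 1.
At 64.2°: h = 0.5486, k = 1.823; principal scales a = 1.823, b = 0.5486.
sin(ω/2) = (a − b)/(a + b) = 1.274/2.371 = 0.5373, so ω = 2 arcsin(0.5373) ≈ 65.0°.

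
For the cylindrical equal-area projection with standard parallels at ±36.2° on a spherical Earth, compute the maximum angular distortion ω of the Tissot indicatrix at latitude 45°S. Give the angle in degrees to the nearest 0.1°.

15.1°

For cylindrical equal-area with standard parallel φ₀, h = cos φ / cos φ₀ and k = cos φ₀ / cos φ, so h·k = 1.
At 45°: h = 0.8763, k = 1.141; principal scales a = 1.141, b = 0.8763.
sin(ω/2) = (a − b)/(a + b) = 0.2650/2.017 = 0.1313, so ω = 2 arcsin(0.1313) ≈ 15.1°.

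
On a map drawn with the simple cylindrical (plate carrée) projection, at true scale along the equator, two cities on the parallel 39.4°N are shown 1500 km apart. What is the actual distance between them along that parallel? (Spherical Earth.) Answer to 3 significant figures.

Plate carrée maps x = Rλ, y = Rφ. The meridian scale is h = 1 and the parallel scale is k = 1/cos φ = sec φ.
Along the parallel at 39.4°, map distances are exaggerated by k = sec 39.4° = 1.294.
True distance = 1500 / 1.294 = 1500 × cos 39.4° ≈ 1160 km.

1160 km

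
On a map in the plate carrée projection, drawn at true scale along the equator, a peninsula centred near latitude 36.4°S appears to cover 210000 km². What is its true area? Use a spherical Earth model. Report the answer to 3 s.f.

In the plate carrée (x = Rλ, y = Rφ), meridians are true-scale (h = 1) and parallels are stretched by k = sec φ.
Areal scale = h·k = 1 × sec φ; at 36.4°, h = 1.000, k = 1.242, so h·k = 1.242.
True area = apparent / (areal scale) = 210000 / 1.242 ≈ 169000 km².

169000 km²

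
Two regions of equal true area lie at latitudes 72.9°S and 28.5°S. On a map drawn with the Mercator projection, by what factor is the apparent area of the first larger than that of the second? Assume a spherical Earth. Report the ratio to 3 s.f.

Mercator areal scale is sec²φ.
At 72.9°: sec²(72.9°) = 1/0.2940² = 11.57.
At 28.5°: sec²(28.5°) = 1/0.8788² = 1.295.
Ratio = 11.57/1.295 = cos²(28.5°)/cos²(72.9°) ≈ 8.93.

8.93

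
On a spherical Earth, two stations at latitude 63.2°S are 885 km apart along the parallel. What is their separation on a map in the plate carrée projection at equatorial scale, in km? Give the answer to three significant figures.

In the plate carrée (x = Rλ, y = Rφ), meridians are true-scale (h = 1) and parallels are stretched by k = sec φ.
Along the parallel, k = sec 63.2° = 1/0.4509 = 2.218.
Map distance = 885 × 2.218 ≈ 1960 km.

1960 km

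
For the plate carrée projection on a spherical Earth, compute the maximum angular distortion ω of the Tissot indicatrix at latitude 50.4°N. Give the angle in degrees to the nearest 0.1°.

In the plate carrée (x = Rλ, y = Rφ), meridians are true-scale (h = 1) and parallels are stretched by k = sec φ.
At 50.4°: h = 1.000, k = 1.569; principal scales a = 1.569, b = 1.000.
sin(ω/2) = (a − b)/(a + b) = 0.5688/2.569 = 0.2214, so ω = 2 arcsin(0.2214) ≈ 25.6°.

25.6°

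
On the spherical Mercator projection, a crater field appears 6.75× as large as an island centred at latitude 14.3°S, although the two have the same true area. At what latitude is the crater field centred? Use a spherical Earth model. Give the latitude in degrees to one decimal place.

Mercator areal scale is sec²φ, so apparent-area ratio = sec²φ₁ / sec²φ₂ = cos²φ₂ / cos²φ₁.
cos²φ₂ / cos²φ₁ = 6.75  ⇒  cos φ₁ = cos 14.3° / √6.75 = 0.9690/2.598 = 0.3730.
φ₁ = arccos(0.3730) ≈ 68.1°.

68.1°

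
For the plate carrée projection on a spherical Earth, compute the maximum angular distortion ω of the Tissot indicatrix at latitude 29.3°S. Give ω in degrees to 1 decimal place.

7.8°

For the equirectangular projection with φ₀ = 0 (plate carrée), h = 1 along meridians and k = sec φ along parallels.
At 29.3°: h = 1.000, k = 1.147; principal scales a = 1.147, b = 1.000.
sin(ω/2) = (a − b)/(a + b) = 0.1467/2.147 = 0.06834, so ω = 2 arcsin(0.06834) ≈ 7.8°.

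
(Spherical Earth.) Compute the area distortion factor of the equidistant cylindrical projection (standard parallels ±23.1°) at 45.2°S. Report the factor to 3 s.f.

The equidistant cylindrical projection with φ₀ = 23.1° has h = 1 (meridians true) and k = cos φ₀ / cos φ along parallels.
Areal scale = h·k = 1 × cos φ₀ / cos φ; at 45.2°, h = 1.000, k = 1.305, so h·k = 1.305.

1.31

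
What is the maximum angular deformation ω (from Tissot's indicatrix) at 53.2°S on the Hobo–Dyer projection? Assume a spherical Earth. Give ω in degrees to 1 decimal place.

31.8°

Hobo–Dyer is a cylindrical equal-area projection with standard parallels at ±37.5°. Cylindrical equal-area (φ₀ = 37.5°): h = cos φ / cos 37.5° along meridians, k = cos 37.5° / cos φ along parallels; h·k = 1.
At 53.2°: h = 0.7551, k = 1.324; principal scales a = 1.324, b = 0.7551.
sin(ω/2) = (a − b)/(a + b) = 0.5694/2.079 = 0.2738, so ω = 2 arcsin(0.2738) ≈ 31.8°.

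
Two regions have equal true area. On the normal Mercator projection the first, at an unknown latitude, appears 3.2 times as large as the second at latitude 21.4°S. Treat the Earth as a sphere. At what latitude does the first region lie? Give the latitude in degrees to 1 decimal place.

On Mercator, (apparent₁)/(apparent₂) = sec²φ₁ / sec²φ₂ when true areas are equal.
cos²φ₂ / cos²φ₁ = 3.2  ⇒  cos φ₁ = cos 21.4° / √3.2 = 0.9311/1.789 = 0.5205.
φ₁ = arccos(0.5205) ≈ 58.6°.

58.6°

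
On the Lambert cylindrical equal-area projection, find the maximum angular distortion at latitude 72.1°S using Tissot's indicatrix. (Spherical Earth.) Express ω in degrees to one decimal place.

111.7°

The Lambert cylindrical equal-area projection is the cylindrical equal-area projection with its standard parallel at the equator (φ₀ = 0). A cylindrical equal-area projection with standard parallel φ₀ has meridian scale h = cos φ / cos φ₀ and parallel scale k = cos φ₀ / cos φ (so areas are preserved, h·k = 1).
At 72.1°: h = 0.3074, k = 3.254; principal scales a = 3.254, b = 0.3074.
sin(ω/2) = (a − b)/(a + b) = 2.946/3.561 = 0.8274, so ω = 2 arcsin(0.8274) ≈ 111.7°.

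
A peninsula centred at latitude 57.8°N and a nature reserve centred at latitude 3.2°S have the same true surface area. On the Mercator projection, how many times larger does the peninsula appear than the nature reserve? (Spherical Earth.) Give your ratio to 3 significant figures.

3.51

Mercator is conformal with k = sec φ, so areal scale = k² = sec²φ.
At 57.8°: sec²(57.8°) = 1/0.5329² = 3.522.
At 3.2°: sec²(3.2°) = 1/0.9984² = 1.003.
Ratio = 3.522/1.003 = cos²(3.2°)/cos²(57.8°) ≈ 3.51.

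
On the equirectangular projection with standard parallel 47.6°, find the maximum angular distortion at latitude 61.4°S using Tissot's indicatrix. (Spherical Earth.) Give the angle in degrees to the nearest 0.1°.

19.5°

In the equirectangular projection with standard parallel φ₀ = 47.6° (x = Rλ cos φ₀, y = Rφ), meridians are true-scale (h = 1) and the parallel scale is k = cos φ₀ / cos φ.
At 61.4°: h = 1.000, k = 1.409; principal scales a = 1.409, b = 1.000.
sin(ω/2) = (a − b)/(a + b) = 0.4086/2.409 = 0.1697, so ω = 2 arcsin(0.1697) ≈ 19.5°.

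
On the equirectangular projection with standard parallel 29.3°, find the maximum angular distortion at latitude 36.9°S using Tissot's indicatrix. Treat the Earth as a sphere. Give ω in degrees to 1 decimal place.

With standard parallel φ₀ = 29.3°, the equirectangular projection gives x = Rλ cos φ₀, y = Rφ, so h = 1 and k = cos 29.3° / cos φ.
At 36.9°: h = 1.000, k = 1.091; principal scales a = 1.091, b = 1.000.
sin(ω/2) = (a − b)/(a + b) = 0.09052/2.091 = 0.04330, so ω = 2 arcsin(0.04330) ≈ 5.0°.

5.0°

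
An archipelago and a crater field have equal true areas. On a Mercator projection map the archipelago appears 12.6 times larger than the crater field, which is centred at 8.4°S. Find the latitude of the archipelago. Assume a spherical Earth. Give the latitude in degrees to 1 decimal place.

Mercator areal scale is sec²φ, so apparent-area ratio = sec²φ₁ / sec²φ₂ = cos²φ₂ / cos²φ₁.
cos²φ₂ / cos²φ₁ = 12.6  ⇒  cos φ₁ = cos 8.4° / √12.6 = 0.9893/3.550 = 0.2787.
φ₁ = arccos(0.2787) ≈ 73.8°.

73.8°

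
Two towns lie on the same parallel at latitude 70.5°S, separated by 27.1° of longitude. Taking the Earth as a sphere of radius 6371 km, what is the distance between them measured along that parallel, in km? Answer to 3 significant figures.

1010 km

Arc length along a parallel = R cos φ · Δλ (with Δλ in radians).
= 6371 × cos 70.5° × (27.1° × π/180) = 6371 × 0.3338 × 0.4730 ≈ 1010 km.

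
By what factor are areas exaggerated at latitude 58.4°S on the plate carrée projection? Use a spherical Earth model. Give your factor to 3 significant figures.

1.91

Plate carrée maps x = Rλ, y = Rφ. The meridian scale is h = 1 and the parallel scale is k = 1/cos φ = sec φ.
Areal scale = h·k = 1 × sec φ; at 58.4°, h = 1.000, k = 1.908, so h·k = 1.908.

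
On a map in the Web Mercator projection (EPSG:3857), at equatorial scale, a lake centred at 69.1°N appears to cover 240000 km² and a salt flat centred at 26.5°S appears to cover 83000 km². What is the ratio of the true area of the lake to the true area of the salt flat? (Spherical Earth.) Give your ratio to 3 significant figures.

Since Mercator area scale is 1/cos²φ, the true area equals the apparent area multiplied by cos²φ.
True area of lake: 240000 × cos²(69.1°) = 240000 × 0.1273 = 30540 km².
True area of salt flat: 83000 × cos²(26.5°) = 83000 × 0.8009 = 66480 km².
Ratio = 30540 / 66480 ≈ 0.459.

0.459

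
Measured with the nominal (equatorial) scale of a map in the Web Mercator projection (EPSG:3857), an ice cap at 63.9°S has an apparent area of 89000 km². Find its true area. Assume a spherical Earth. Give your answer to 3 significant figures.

17200 km²

The Mercator projection is conformal; its linear scale factor is the same in every direction and equals sec φ = 1/cos φ.
Areal scale = k² = sec²φ = 1/cos²(63.9°) = 1/0.4399² = 5.167.
True area = apparent / (areal scale) = 89000 / 5.167 ≈ 17200 km².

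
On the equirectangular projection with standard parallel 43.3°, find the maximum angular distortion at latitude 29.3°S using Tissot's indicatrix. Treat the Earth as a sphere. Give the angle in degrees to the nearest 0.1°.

In the equirectangular projection with standard parallel φ₀ = 43.3° (x = Rλ cos φ₀, y = Rφ), meridians are true-scale (h = 1) and the parallel scale is k = cos φ₀ / cos φ.
At 29.3°: h = 1.000, k = 0.8345; principal scales a = 1.000, b = 0.8345.
sin(ω/2) = (a − b)/(a + b) = 0.1655/1.835 = 0.09019, so ω = 2 arcsin(0.09019) ≈ 10.3°.

10.3°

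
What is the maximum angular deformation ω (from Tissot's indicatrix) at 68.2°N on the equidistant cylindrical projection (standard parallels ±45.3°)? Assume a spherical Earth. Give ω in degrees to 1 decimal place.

The equidistant cylindrical projection with φ₀ = 45.3° has h = 1 (meridians true) and k = cos φ₀ / cos φ along parallels.
At 68.2°: h = 1.000, k = 1.894; principal scales a = 1.894, b = 1.000.
sin(ω/2) = (a − b)/(a + b) = 0.8941/2.894 = 0.3089, so ω = 2 arcsin(0.3089) ≈ 36.0°.

36.0°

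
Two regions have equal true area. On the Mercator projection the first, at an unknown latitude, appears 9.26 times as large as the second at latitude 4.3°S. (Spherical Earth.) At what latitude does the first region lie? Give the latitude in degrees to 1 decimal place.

Mercator areal scale is sec²φ, so apparent-area ratio = sec²φ₁ / sec²φ₂ = cos²φ₂ / cos²φ₁.
cos²φ₂ / cos²φ₁ = 9.26  ⇒  cos φ₁ = cos 4.3° / √9.26 = 0.9972/3.043 = 0.3277.
φ₁ = arccos(0.3277) ≈ 70.9°.

70.9°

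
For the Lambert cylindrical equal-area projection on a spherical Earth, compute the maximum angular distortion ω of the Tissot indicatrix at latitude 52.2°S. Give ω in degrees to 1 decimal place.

The Lambert cylindrical equal-area projection is the cylindrical equal-area projection with its standard parallel at the equator (φ₀ = 0). Cylindrical equal-area (φ₀ = 0°): h = cos φ / cos 0° along meridians, k = cos 0° / cos φ along parallels; h·k = 1.
At 52.2°: h = 0.6129, k = 1.632; principal scales a = 1.632, b = 0.6129.
sin(ω/2) = (a − b)/(a + b) = 1.019/2.244 = 0.4539, so ω = 2 arcsin(0.4539) ≈ 54.0°.

54.0°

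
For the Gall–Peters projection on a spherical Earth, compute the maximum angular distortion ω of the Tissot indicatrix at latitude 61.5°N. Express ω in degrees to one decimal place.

44.0°

The Gall–Peters projection is cylindrical equal-area with φ₀ = 45°. Cylindrical equal-area (φ₀ = 45°): h = cos φ / cos 45° along meridians, k = cos 45° / cos φ along parallels; h·k = 1.
At 61.5°: h = 0.6748, k = 1.482; principal scales a = 1.482, b = 0.6748.
sin(ω/2) = (a − b)/(a + b) = 0.8071/2.157 = 0.3742, so ω = 2 arcsin(0.3742) ≈ 44.0°.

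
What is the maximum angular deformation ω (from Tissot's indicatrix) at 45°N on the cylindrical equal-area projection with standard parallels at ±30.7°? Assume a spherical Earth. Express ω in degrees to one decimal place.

22.3°

Cylindrical equal-area (φ₀ = 30.7°): h = cos φ / cos 30.7° along meridians, k = cos 30.7° / cos φ along parallels; h·k = 1.
At 45°: h = 0.8224, k = 1.216; principal scales a = 1.216, b = 0.8224.
sin(ω/2) = (a − b)/(a + b) = 0.3937/2.038 = 0.1931, so ω = 2 arcsin(0.1931) ≈ 22.3°.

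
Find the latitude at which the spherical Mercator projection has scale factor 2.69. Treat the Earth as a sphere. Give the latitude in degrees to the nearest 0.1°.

68.2°

Mercator scale is k = sec φ = 1/cos φ.
1/cos φ = 2.69  ⇒  cos φ = 0.3717  ⇒  φ = arccos(0.3717) ≈ 68.2°.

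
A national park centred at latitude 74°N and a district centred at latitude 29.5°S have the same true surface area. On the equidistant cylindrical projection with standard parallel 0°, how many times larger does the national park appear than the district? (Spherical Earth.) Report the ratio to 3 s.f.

For the equirectangular projection with φ₀ = 0 (plate carrée), h = 1 along meridians and k = sec φ along parallels.
Areal scale at 74°: h·k = 1.000 × 3.628 = 3.628.
Areal scale at 29.5°: h·k = 1.000 × 1.149 = 1.149.
Ratio = 3.628/1.149 ≈ 3.16.

3.16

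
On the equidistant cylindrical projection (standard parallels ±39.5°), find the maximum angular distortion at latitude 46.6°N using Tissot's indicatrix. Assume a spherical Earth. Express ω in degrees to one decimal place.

In the equirectangular projection with standard parallel φ₀ = 39.5° (x = Rλ cos φ₀, y = Rφ), meridians are true-scale (h = 1) and the parallel scale is k = cos φ₀ / cos φ.
At 46.6°: h = 1.000, k = 1.123; principal scales a = 1.123, b = 1.000.
sin(ω/2) = (a − b)/(a + b) = 0.1230/2.123 = 0.05795, so ω = 2 arcsin(0.05795) ≈ 6.6°.

6.6°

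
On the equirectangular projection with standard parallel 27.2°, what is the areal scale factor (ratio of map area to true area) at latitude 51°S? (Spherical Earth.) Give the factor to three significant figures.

1.41

In the equirectangular projection with standard parallel φ₀ = 27.2° (x = Rλ cos φ₀, y = Rφ), meridians are true-scale (h = 1) and the parallel scale is k = cos φ₀ / cos φ.
Areal scale = h·k = 1 × cos φ₀ / cos φ; at 51°, h = 1.000, k = 1.413, so h·k = 1.413.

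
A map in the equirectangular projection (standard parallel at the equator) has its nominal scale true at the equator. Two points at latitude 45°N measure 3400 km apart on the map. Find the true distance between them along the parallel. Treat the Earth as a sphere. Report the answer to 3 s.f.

Plate carrée maps x = Rλ, y = Rφ. The meridian scale is h = 1 and the parallel scale is k = 1/cos φ = sec φ.
Along the parallel at 45°, map distances are exaggerated by k = sec 45° = 1.414.
True distance = 3400 / 1.414 = 3400 × cos 45° ≈ 2400 km.

2400 km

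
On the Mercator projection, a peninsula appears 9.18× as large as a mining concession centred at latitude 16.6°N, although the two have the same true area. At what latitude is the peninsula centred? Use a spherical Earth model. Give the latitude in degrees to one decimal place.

71.6°

On Mercator, (apparent₁)/(apparent₂) = sec²φ₁ / sec²φ₂ when true areas are equal.
cos²φ₂ / cos²φ₁ = 9.18  ⇒  cos φ₁ = cos 16.6° / √9.18 = 0.9583/3.030 = 0.3163.
φ₁ = arccos(0.3163) ≈ 71.6°.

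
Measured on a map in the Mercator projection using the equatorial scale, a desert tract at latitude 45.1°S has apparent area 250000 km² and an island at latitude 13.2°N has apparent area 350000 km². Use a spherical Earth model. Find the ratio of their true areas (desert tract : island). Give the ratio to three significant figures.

Mercator's areal exaggeration is sec²φ; hence true area = (apparent area) · cos²φ.
True area of desert tract: 250000 × cos²(45.1°) = 250000 × 0.4983 = 124600 km².
True area of island: 350000 × cos²(13.2°) = 350000 × 0.9479 = 331700 km².
Ratio = 124600 / 331700 ≈ 0.375.

0.375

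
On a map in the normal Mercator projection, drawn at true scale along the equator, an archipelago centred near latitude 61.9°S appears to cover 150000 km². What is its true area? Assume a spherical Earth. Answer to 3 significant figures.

33300 km²

Mercator is conformal, so the point scale is isotropic: h = k = sec φ = 1/cos φ.
Areal scale = k² = sec²φ = 1/cos²(61.9°) = 1/0.4710² = 4.508.
True area = apparent / (areal scale) = 150000 / 4.508 ≈ 33300 km².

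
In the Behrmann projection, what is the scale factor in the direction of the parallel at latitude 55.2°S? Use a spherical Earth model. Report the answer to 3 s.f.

1.52

The Behrmann projection is cylindrical equal-area with φ₀ = 30°. A cylindrical equal-area projection with standard parallel φ₀ has meridian scale h = cos φ / cos φ₀ and parallel scale k = cos φ₀ / cos φ (so areas are preserved, h·k = 1).
k = cos 30° / cos 55.2° = 0.8660/0.5707 = 1.517.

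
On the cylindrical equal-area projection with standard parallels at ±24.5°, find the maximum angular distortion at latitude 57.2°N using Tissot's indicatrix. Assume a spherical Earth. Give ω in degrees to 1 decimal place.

For cylindrical equal-area with standard parallel φ₀, h = cos φ / cos φ₀ and k = cos φ₀ / cos φ, so h·k = 1.
At 57.2°: h = 0.5953, k = 1.680; principal scales a = 1.680, b = 0.5953.
sin(ω/2) = (a − b)/(a + b) = 1.084/2.275 = 0.4767, so ω = 2 arcsin(0.4767) ≈ 56.9°.

56.9°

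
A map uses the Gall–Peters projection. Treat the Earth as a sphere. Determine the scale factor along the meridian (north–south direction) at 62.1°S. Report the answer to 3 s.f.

Gall–Peters is a cylindrical equal-area projection with standard parallels at ±45°. For cylindrical equal-area with standard parallel φ₀, h = cos φ / cos φ₀ and k = cos φ₀ / cos φ, so h·k = 1.
h = cos 62.1° / cos 45° = 0.4679/0.7071 = 0.6618.

0.662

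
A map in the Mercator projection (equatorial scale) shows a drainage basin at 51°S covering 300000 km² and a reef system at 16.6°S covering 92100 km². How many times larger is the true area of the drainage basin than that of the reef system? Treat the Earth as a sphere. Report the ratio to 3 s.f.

1.40

Mercator's areal exaggeration is sec²φ; hence true area = (apparent area) · cos²φ.
True area of drainage basin: 300000 × cos²(51°) = 300000 × 0.3960 = 118800 km².
True area of reef system: 92100 × cos²(16.6°) = 92100 × 0.9184 = 84580 km².
Ratio = 118800 / 84580 ≈ 1.40.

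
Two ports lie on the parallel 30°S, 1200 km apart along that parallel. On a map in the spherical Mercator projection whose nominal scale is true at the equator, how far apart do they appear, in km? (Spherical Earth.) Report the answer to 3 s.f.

For Mercator, h = k = sec φ (a conformal cylindrical projection has a single point scale, 1/cos φ).
Along the parallel, k = sec 30° = 1/0.8660 = 1.155.
Map distance = 1200 × 1.155 ≈ 1390 km.

1390 km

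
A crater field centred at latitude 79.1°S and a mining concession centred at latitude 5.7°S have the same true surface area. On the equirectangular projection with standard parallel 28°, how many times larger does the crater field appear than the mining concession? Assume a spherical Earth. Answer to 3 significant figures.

With standard parallel φ₀ = 28°, the equirectangular projection gives x = Rλ cos φ₀, y = Rφ, so h = 1 and k = cos 28° / cos φ.
Areal scale at 79.1°: h·k = 1.000 × 4.669 = 4.669.
Areal scale at 5.7°: h·k = 1.000 × 0.8873 = 0.8873.
Ratio = 4.669/0.8873 ≈ 5.26.

5.26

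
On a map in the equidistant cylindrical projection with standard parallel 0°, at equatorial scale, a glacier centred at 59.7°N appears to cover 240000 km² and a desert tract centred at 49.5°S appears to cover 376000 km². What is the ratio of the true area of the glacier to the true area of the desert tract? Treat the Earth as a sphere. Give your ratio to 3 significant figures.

0.496

Plate carrée has h = 1 and k = sec φ, giving areal scale sec φ; true area = (apparent area) · cos φ.
True area of glacier: 240000 × cos(59.7°) = 240000 × 0.5045 = 121100 km².
True area of desert tract: 376000 × cos(49.5°) = 376000 × 0.6494 = 244200 km².
Ratio = 121100 / 244200 ≈ 0.496.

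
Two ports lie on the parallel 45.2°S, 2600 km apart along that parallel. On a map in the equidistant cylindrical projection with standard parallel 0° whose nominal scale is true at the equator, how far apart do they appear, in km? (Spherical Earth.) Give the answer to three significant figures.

In the plate carrée (x = Rλ, y = Rφ), meridians are true-scale (h = 1) and parallels are stretched by k = sec φ.
Along the parallel, k = sec 45.2° = 1/0.7046 = 1.419.
Map distance = 2600 × 1.419 ≈ 3690 km.

3690 km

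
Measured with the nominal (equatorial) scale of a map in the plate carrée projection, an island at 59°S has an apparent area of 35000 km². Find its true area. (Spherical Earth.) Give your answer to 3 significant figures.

18000 km²

Plate carrée maps x = Rλ, y = Rφ. The meridian scale is h = 1 and the parallel scale is k = 1/cos φ = sec φ.
Areal scale = h·k = 1 × sec φ; at 59°, h = 1.000, k = 1.942, so h·k = 1.942.
True area = apparent / (areal scale) = 35000 / 1.942 ≈ 18000 km².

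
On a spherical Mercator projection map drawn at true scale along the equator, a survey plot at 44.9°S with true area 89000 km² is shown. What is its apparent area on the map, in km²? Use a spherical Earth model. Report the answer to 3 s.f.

177000 km²

Mercator is conformal, so the point scale is isotropic: h = k = sec φ = 1/cos φ.
Areal scale = k² = sec²φ = 1/cos²(44.9°) = 1/0.7083² = 1.993.
Apparent area = 89000 × 1.993 ≈ 177000 km².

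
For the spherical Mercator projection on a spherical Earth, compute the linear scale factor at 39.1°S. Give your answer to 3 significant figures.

Mercator is conformal, so the point scale is isotropic: h = k = sec φ = 1/cos φ.
k = 1/cos 39.1° = 1/0.7760 = 1.289.

1.29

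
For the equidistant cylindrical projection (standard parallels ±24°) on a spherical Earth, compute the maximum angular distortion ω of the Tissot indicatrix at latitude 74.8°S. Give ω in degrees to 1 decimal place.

67.3°

With standard parallel φ₀ = 24°, the equirectangular projection gives x = Rλ cos φ₀, y = Rφ, so h = 1 and k = cos 24° / cos φ.
At 74.8°: h = 1.000, k = 3.484; principal scales a = 3.484, b = 1.000.
sin(ω/2) = (a − b)/(a + b) = 2.484/4.484 = 0.5540, so ω = 2 arcsin(0.5540) ≈ 67.3°.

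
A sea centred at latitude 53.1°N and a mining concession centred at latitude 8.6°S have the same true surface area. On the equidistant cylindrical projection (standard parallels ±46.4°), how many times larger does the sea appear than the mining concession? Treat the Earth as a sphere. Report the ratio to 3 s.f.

The equidistant cylindrical projection with φ₀ = 46.4° has h = 1 (meridians true) and k = cos φ₀ / cos φ along parallels.
Areal scale at 53.1°: h·k = 1.000 × 1.149 = 1.149.
Areal scale at 8.6°: h·k = 1.000 × 0.6975 = 0.6975.
Ratio = 1.149/0.6975 ≈ 1.65.

1.65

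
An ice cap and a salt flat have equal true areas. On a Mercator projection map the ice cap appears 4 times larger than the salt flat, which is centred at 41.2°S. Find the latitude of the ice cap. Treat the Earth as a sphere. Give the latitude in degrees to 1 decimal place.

67.9°

On Mercator, (apparent₁)/(apparent₂) = sec²φ₁ / sec²φ₂ when true areas are equal.
cos²φ₂ / cos²φ₁ = 4  ⇒  cos φ₁ = cos 41.2° / √4 = 0.7524/2.000 = 0.3762.
φ₁ = arccos(0.3762) ≈ 67.9°.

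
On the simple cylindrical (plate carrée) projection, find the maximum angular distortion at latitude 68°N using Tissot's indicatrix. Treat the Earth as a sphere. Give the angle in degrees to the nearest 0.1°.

54.1°

In the plate carrée (x = Rλ, y = Rφ), meridians are true-scale (h = 1) and parallels are stretched by k = sec φ.
At 68°: h = 1.000, k = 2.669; principal scales a = 2.669, b = 1.000.
sin(ω/2) = (a − b)/(a + b) = 1.669/3.669 = 0.4550, so ω = 2 arcsin(0.4550) ≈ 54.1°.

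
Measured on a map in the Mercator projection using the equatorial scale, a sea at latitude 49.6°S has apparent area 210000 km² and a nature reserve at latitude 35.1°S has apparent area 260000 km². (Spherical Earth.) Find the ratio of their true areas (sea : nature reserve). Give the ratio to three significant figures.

Mercator's areal exaggeration is sec²φ; hence true area = (apparent area) · cos²φ.
True area of sea: 210000 × cos²(49.6°) = 210000 × 0.4201 = 88210 km².
True area of nature reserve: 260000 × cos²(35.1°) = 260000 × 0.6694 = 174000 km².
Ratio = 88210 / 174000 ≈ 0.507.

0.507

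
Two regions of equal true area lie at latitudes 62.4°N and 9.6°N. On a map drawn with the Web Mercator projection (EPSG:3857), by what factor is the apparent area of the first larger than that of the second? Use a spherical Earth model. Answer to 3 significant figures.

Mercator is conformal with k = sec φ, so areal scale = k² = sec²φ.
At 62.4°: sec²(62.4°) = 1/0.4633² = 4.659.
At 9.6°: sec²(9.6°) = 1/0.9860² = 1.029.
Ratio = 4.659/1.029 = cos²(9.6°)/cos²(62.4°) ≈ 4.53.

4.53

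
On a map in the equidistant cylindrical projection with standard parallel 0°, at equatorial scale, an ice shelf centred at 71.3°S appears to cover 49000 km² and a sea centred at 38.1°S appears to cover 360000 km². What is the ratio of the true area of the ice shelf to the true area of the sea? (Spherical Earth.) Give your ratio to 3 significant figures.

Plate carrée has h = 1 and k = sec φ, giving areal scale sec φ; true area = (apparent area) · cos φ.
True area of ice shelf: 49000 × cos(71.3°) = 49000 × 0.3206 = 15710 km².
True area of sea: 360000 × cos(38.1°) = 360000 × 0.7869 = 283300 km².
Ratio = 15710 / 283300 ≈ 0.0555.

0.0555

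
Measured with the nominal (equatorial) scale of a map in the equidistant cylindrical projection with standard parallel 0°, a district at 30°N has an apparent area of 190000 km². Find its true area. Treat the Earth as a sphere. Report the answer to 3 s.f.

165000 km²

For the equirectangular projection with φ₀ = 0 (plate carrée), h = 1 along meridians and k = sec φ along parallels.
Areal scale = h·k = 1 × sec φ; at 30°, h = 1.000, k = 1.155, so h·k = 1.155.
True area = apparent / (areal scale) = 190000 / 1.155 ≈ 165000 km².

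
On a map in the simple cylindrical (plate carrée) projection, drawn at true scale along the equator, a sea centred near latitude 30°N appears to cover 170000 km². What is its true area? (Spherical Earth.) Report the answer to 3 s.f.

Plate carrée maps x = Rλ, y = Rφ. The meridian scale is h = 1 and the parallel scale is k = 1/cos φ = sec φ.
Areal scale = h·k = 1 × sec φ; at 30°, h = 1.000, k = 1.155, so h·k = 1.155.
True area = apparent / (areal scale) = 170000 / 1.155 ≈ 147000 km².

147000 km²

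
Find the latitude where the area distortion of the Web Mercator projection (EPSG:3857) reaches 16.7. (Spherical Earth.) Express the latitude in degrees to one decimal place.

Mercator areal scale is sec²φ.
sec²φ = 16.7  ⇒  cos²φ = 0.05988  ⇒  cos φ = 0.2447.
φ = arccos(0.2447) ≈ 75.8°.

75.8°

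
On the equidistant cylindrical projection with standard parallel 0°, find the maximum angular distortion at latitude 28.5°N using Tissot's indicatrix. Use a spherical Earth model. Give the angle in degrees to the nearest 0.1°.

Plate carrée maps x = Rλ, y = Rφ. The meridian scale is h = 1 and the parallel scale is k = 1/cos φ = sec φ.
At 28.5°: h = 1.000, k = 1.138; principal scales a = 1.138, b = 1.000.
sin(ω/2) = (a − b)/(a + b) = 0.1379/2.138 = 0.06450, so ω = 2 arcsin(0.06450) ≈ 7.4°.

7.4°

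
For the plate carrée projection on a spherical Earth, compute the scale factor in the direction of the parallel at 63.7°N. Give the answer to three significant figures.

In the plate carrée (x = Rλ, y = Rφ), meridians are true-scale (h = 1) and parallels are stretched by k = sec φ.
k = 1/cos 63.7° = 1/0.4431 = 2.257.

2.26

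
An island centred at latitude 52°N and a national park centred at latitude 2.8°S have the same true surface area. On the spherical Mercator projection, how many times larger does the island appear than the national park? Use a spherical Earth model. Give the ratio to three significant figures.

2.63

Mercator is conformal with k = sec φ, so areal scale = k² = sec²φ.
At 52°: sec²(52°) = 1/0.6157² = 2.638.
At 2.8°: sec²(2.8°) = 1/0.9988² = 1.002.
Ratio = 2.638/1.002 = cos²(2.8°)/cos²(52°) ≈ 2.63.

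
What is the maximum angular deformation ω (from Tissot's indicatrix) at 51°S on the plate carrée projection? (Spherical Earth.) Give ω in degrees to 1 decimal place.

26.3°

Plate carrée maps x = Rλ, y = Rφ. The meridian scale is h = 1 and the parallel scale is k = 1/cos φ = sec φ.
At 51°: h = 1.000, k = 1.589; principal scales a = 1.589, b = 1.000.
sin(ω/2) = (a − b)/(a + b) = 0.5890/2.589 = 0.2275, so ω = 2 arcsin(0.2275) ≈ 26.3°.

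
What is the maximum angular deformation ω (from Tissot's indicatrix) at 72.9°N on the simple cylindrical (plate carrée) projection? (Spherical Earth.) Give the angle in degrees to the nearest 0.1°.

In the plate carrée (x = Rλ, y = Rφ), meridians are true-scale (h = 1) and parallels are stretched by k = sec φ.
At 72.9°: h = 1.000, k = 3.401; principal scales a = 3.401, b = 1.000.
sin(ω/2) = (a − b)/(a + b) = 2.401/4.401 = 0.5455, so ω = 2 arcsin(0.5455) ≈ 66.1°.

66.1°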